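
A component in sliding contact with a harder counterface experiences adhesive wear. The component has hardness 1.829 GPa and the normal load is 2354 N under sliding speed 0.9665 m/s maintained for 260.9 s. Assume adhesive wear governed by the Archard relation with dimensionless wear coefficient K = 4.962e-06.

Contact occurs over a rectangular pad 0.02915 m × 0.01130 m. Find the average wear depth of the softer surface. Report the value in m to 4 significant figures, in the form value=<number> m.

value=4.889e-06 m

Every step maintains exact precision, and intermediate values are shown rounded. Rounded once at the end: 4 significant figures.
Distance covered L = v·t = 0.9665 m/s × 260.9 s = 252.2 m.
Hardness H = 1.829 GPa = 1.829e+09 Pa.
Contact area A = 0.02915 m × 0.01130 m = 3.294e-04 m².
Restated in SI base units: W = 2354 N, H = 1.829e+09 Pa, K = 4.962e-06.
Wear volume V = K·W·L/H = 4.962e-06 · 2354 · 252.2 / 1.829e+09 = 1.610e-09 m³.
Depth of wear h = V/A = 1.610e-09 / 3.294e-04 = 4.889e-06 m.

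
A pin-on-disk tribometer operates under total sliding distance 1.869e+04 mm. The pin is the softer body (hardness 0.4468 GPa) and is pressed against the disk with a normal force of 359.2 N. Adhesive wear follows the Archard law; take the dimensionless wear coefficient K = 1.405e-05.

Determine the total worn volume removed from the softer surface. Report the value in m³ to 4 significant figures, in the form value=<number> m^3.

value=2.111e-10 m^3

The intermediates appear rounded. Each operation holds exact precision. Rounded just once, at 4 significant digits.
Convert: Distance L = 1.869e+04 mm = 18.69 m.
Convert: Hardness H = 0.4468 GPa = 4.468e+08 Pa.
Collected in SI base units: W = 359.2 N, H = 4.468e+08 Pa, K = 1.405e-05.
Archard volume V = K·W·L/H = 1.405e-05 · 359.2 · 18.69 / 4.468e+08 = 2.111e-10 m³.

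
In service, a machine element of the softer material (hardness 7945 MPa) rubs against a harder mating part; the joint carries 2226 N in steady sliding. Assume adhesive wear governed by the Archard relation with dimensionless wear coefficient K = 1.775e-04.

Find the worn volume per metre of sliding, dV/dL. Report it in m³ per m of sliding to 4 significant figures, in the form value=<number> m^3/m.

value=4.973e-11 m^3/m

Intermediate values are displayed rounded; all working math carries full precision, and one last rounding to four significant figures.
Convert: Hardness H = 7945 MPa = 7.945e+09 Pa.
As SI base values: W = 2226 N, H = 7.945e+09 Pa, K = 1.775e-04.
Volumetric rate dV/dL = K·W/H — distance-free: 1.775e-04 · 2226 / 7.945e+09 = 4.973e-11 m³/m.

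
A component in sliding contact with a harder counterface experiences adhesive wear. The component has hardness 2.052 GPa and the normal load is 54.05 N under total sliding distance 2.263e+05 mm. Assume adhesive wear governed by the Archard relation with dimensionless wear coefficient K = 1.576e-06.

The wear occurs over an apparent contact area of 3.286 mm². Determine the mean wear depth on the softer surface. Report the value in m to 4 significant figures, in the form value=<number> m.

The algebra holds full precision; the intermediates are printed rounded. Rounded once at the end to four significant figures.
Convert: Distance L = 2.263e+05 mm = 226.3 m.
Convert: Hardness H = 2.052 GPa = 2.052e+09 Pa.
Convert: Contact area A = 3.286 mm² = 3.286e-06 m².
SI base units throughout: W = 54.05 N, H = 2.052e+09 Pa, K = 1.576e-06.
Archard relation: V = K·W·L/H = 1.576e-06 · 54.05 · 226.3 / 2.052e+09 = 9.394e-12 m³.
Wear depth h = V/A = 9.394e-12 / 3.286e-06 = 2.859e-06 m.

value=2.859e-06 m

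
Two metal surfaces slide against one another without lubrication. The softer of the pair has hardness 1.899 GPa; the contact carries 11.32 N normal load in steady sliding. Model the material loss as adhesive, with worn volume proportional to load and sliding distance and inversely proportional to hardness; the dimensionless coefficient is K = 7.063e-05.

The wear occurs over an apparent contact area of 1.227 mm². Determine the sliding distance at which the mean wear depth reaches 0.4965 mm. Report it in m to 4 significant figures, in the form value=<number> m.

value=1447 m

Intermediate values appear rounded. Every step maintains exact precision. Rounded just once: 4 significant digits.
Hardness H = 1.899 GPa = 1.899e+09 Pa.
Contact area A = 1.227 mm² = 1.227e-06 m².
Depth limit h_lim = 0.4965 mm = 4.965e-04 m.
Expressed in SI base units: W = 11.32 N, H = 1.899e+09 Pa, K = 7.063e-05.
Allowed volume V_lim = h_lim·A = 4.965e-04 · 1.227e-06 = 6.092e-10 m³.
Thus life L = V_lim·H/(K·W) = 6.092e-10 · 1.899e+09 / (7.063e-05 · 11.32) = 1447 m.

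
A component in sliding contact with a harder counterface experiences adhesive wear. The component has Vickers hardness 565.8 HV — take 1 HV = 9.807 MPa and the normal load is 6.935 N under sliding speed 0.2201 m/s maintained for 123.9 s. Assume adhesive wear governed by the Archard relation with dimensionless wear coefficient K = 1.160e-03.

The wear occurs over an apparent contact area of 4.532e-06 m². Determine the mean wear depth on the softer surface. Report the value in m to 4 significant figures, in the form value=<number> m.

value=8.724e-06 m

Quoted intermediates are rounded; all working math holds exact precision. Rounded once at the end to 4 significant digits.
Total distance L = v·t = 0.2201 m/s × 123.9 s = 27.27 m.
Hardness H = 565.8 HV × 9.807 MPa/HV = 5549 MPa = 5.549e+09 Pa.
SI base units throughout: W = 6.935 N, H = 5.549e+09 Pa, K = 1.160e-03.
Archard volume V = K·W·L/H = 1.160e-03 · 6.935 · 27.27 / 5.549e+09 = 3.954e-11 m³.
Depth h = V/A = 3.954e-11 / 4.532e-06 = 8.724e-06 m.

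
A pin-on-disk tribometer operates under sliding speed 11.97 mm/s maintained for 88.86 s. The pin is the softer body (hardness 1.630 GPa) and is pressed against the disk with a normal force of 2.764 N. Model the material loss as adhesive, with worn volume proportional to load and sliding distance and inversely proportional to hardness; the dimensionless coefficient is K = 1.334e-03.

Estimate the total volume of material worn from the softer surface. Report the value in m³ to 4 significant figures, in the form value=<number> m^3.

The intermediates are printed rounded. Every step keeps full precision, and a lone final rounding, at 4 significant figures.
Convert: Sliding speed v = 11.97 mm/s = 0.01197 m/s. Path length L = v·t = 0.01197 m/s × 88.86 s = 1.064 m.
Convert: Hardness H = 1.630 GPa = 1.630e+09 Pa.
In SI base units: W = 2.764 N, H = 1.630e+09 Pa, K = 1.334e-03.
Wear volume V = K·W·L/H = 1.334e-03 · 2.764 · 1.064 / 1.630e+09 = 2.406e-12 m³.

value=2.406e-12 m^3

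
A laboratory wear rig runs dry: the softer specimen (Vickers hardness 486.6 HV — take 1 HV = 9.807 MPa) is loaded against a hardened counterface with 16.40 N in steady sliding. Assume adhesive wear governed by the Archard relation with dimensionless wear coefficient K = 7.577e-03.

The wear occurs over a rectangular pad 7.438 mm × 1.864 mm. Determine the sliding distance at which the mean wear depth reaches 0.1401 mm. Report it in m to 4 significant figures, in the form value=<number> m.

Each operation keeps full precision. The intermediates appear rounded, and one final rounding: 4 significant digits.
Convert: Hardness H = 486.6 HV × 9.807 MPa/HV = 4772 MPa = 4.772e+09 Pa.
Convert: Pad sides 7.438 mm × 1.864 mm = 0.007438 m × 0.001864 m. Contact area A = 0.007438 m × 0.001864 m = 1.386e-05 m².
Convert: Depth limit h_lim = 0.1401 mm = 1.401e-04 m.
As SI base values: W = 16.40 N, H = 4.772e+09 Pa, K = 7.577e-03.
Volume at the limit: V_lim = h_lim·A = 1.401e-04 · 1.386e-05 = 1.942e-09 m³.
Thus life L = V_lim·H/(K·W) = 1.942e-09 · 4.772e+09 / (7.577e-03 · 16.40) = 74.59 m.

value=74.59 m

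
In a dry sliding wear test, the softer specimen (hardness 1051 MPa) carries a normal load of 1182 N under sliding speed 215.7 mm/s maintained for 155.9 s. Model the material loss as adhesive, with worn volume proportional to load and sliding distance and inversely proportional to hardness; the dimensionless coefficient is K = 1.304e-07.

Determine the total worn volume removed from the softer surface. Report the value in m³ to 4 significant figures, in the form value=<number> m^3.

value=4.932e-12 m^3

The intermediates are shown rounded, and the algebra carries full precision — one last rounding: four significant figures.
Convert: Sliding speed v = 215.7 mm/s = 0.2157 m/s. Distance L = v·t = 0.2157 m/s × 155.9 s = 33.63 m.
Convert: Hardness H = 1051 MPa = 1.051e+09 Pa.
SI base units throughout: W = 1182 N, H = 1.051e+09 Pa, K = 1.304e-07.
The Archard volume V = K·W·L/H = 1.304e-07 · 1182 · 33.63 / 1.051e+09 = 4.932e-12 m³.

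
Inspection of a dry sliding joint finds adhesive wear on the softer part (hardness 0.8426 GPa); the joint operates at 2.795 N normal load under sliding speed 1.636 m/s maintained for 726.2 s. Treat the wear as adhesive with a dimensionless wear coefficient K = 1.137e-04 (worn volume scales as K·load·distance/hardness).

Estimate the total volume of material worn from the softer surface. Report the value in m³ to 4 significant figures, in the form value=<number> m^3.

value=4.481e-10 m^3

Intermediates are displayed rounded. The computation holds exact precision — rounded just once, at 4 significant digits.
Convert: The distance L = v·t = 1.636 m/s × 726.2 s = 1188 m.
Convert: Hardness H = 0.8426 GPa = 8.426e+08 Pa.
Collected in SI base units: W = 2.795 N, H = 8.426e+08 Pa, K = 1.137e-04.
Archard volume V = K·W·L/H = 1.137e-04 · 2.795 · 1188 / 8.426e+08 = 4.481e-10 m³.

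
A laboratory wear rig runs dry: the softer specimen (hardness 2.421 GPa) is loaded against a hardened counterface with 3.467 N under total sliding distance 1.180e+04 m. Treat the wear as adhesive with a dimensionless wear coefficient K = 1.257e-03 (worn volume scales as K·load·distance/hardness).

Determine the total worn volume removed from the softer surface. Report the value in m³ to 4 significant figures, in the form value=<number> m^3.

The intermediates appear rounded; each operation runs at full float precision — a single final rounding to four significant figures.
Hardness H = 2.421 GPa = 2.421e+09 Pa.
Working in SI base units: W = 3.467 N, H = 2.421e+09 Pa, K = 1.257e-03.
Apply Archard: V = K·W·L/H = 1.257e-03 · 3.467 · 1.180e+04 / 2.421e+09 = 2.124e-08 m³.

value=2.124e-08 m^3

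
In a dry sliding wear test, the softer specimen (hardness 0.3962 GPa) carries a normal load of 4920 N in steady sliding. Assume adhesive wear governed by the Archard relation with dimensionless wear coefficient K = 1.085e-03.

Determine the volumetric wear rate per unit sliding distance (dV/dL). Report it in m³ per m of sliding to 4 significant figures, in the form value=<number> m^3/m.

value=1.347e-08 m^3/m

Each operation maintains full precision; intermediate values appear rounded; a lone final rounding, at four significant figures.
Convert: Hardness H = 0.3962 GPa = 3.962e+08 Pa.
In SI base units, W = 4920 N, H = 3.962e+08 Pa, K = 1.085e-03.
Wear rate dV/dL = K·W/H — distance-free: 1.085e-03 · 4920 / 3.962e+08 = 1.347e-08 m³/m.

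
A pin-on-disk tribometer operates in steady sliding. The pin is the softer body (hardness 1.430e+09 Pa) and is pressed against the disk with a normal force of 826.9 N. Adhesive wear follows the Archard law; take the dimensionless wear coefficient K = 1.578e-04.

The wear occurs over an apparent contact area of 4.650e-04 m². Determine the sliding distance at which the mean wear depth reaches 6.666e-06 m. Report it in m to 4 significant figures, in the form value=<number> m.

All arithmetic maintains full precision — the intermediates appear rounded — rounded once at the end: 4 significant digits.
Restated in SI base units: W = 826.9 N, H = 1.430e+09 Pa, K = 1.578e-04.
Volume at the limit: V_lim = h_lim·A = 6.666e-06 · 4.650e-04 = 3.100e-09 m³.
Life L = V_lim·H/(K·W) = 3.100e-09 · 1.430e+09 / (1.578e-04 · 826.9) = 33.97 m.

value=33.97 m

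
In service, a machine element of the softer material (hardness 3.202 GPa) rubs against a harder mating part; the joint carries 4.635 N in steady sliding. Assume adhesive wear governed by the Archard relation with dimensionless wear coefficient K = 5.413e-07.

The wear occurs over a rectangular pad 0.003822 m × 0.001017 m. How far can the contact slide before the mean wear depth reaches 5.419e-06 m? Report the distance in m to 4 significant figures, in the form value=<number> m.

value=2.688e+04 m

The intermediates are printed rounded; the algebra holds full float precision. Rounded just once, at 4 significant figures.
Convert: Hardness H = 3.202 GPa = 3.202e+09 Pa.
Convert: Contact area A = 0.003822 m × 0.001017 m = 3.887e-06 m².
Restated in SI base units: W = 4.635 N, H = 3.202e+09 Pa, K = 5.413e-07.
Allowed volume V_lim = h_lim·A = 5.419e-06 · 3.887e-06 = 2.106e-11 m³.
So the life L = V_lim·H/(K·W) = 2.106e-11 · 3.202e+09 / (5.413e-07 · 4.635) = 2.688e+04 m.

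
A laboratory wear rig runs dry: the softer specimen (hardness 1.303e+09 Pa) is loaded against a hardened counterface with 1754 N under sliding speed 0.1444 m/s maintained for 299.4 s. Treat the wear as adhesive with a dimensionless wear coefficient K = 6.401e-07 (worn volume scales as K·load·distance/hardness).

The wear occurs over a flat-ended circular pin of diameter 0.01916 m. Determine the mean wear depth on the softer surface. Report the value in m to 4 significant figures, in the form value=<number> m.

Intermediate values are printed rounded. The algebra keeps full float precision; one final rounding: 4 significant figures.
Path length L = v·t = 0.1444 m/s × 299.4 s = 43.23 m.
Contact area A = π·d²/4 = π·(0.01916 m)²/4 = 2.883e-04 m².
In SI base units: W = 1754 N, H = 1.303e+09 Pa, K = 6.401e-07.
Volume removed: V = K·W·L/H = 6.401e-07 · 1754 · 43.23 / 1.303e+09 = 3.725e-11 m³.
Mean depth h = V/A = 3.725e-11 / 2.883e-04 = 1.292e-07 m.

value=1.292e-07 m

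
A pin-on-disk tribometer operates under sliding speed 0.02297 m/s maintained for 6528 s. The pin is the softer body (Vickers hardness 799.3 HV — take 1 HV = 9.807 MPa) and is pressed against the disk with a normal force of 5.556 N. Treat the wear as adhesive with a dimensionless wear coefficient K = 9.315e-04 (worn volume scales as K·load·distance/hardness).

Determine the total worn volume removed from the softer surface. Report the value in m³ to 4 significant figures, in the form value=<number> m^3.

Intermediate values are shown rounded. Every step holds exact precision. Rounded once at the end, at four significant digits.
Convert: Path length L = v·t = 0.02297 m/s × 6528 s = 149.9 m.
Convert: Hardness H = 799.3 HV × 9.807 MPa/HV = 7839 MPa = 7.839e+09 Pa.
Restated in SI base units: W = 5.556 N, H = 7.839e+09 Pa, K = 9.315e-04.
The Archard volume V = K·W·L/H = 9.315e-04 · 5.556 · 149.9 / 7.839e+09 = 9.900e-11 m³.

value=9.900e-11 m^3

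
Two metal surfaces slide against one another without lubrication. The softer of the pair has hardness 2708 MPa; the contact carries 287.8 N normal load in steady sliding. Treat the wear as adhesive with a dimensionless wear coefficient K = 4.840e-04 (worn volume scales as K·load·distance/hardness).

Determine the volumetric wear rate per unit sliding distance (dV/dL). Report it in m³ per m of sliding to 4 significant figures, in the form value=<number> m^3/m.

Each operation holds exact precision. Intermediate values are displayed rounded — one final rounding to four significant digits.
Hardness H = 2708 MPa = 2.708e+09 Pa.
In SI base units: W = 287.8 N, H = 2.708e+09 Pa, K = 4.840e-04.
Sliding wear rate dV/dL = K·W/H (no L dependence): 4.840e-04 · 287.8 / 2.708e+09 = 5.144e-11 m³/m.

value=5.144e-11 m^3/m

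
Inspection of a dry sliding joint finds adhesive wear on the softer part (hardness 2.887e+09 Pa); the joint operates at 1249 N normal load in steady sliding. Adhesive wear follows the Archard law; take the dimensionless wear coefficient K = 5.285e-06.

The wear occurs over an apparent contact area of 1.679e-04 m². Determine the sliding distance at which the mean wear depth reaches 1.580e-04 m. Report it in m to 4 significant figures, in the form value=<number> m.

value=1.160e+04 m

The computation maintains exact precision — displayed values are rounded. Rounded just once to four significant digits.
Collected in SI base units: W = 1249 N, H = 2.887e+09 Pa, K = 5.285e-06.
Volume at the limit: V_lim = h_lim·A = 1.580e-04 · 1.679e-04 = 2.653e-08 m³.
Thus life L = V_lim·H/(K·W) = 2.653e-08 · 2.887e+09 / (5.285e-06 · 1249) = 1.160e+04 m.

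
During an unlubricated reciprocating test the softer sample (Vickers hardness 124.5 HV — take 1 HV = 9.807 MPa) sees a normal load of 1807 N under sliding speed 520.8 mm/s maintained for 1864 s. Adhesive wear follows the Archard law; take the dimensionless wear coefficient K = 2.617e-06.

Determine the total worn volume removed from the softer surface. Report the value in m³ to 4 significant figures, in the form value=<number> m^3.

value=3.760e-09 m^3

The intermediates are shown rounded. Every step carries exact precision; rounded just once to 4 significant figures.
Convert: Sliding speed v = 520.8 mm/s = 0.5208 m/s. Path length L = v·t = 0.5208 m/s × 1864 s = 970.8 m.
Convert: Hardness H = 124.5 HV × 9.807 MPa/HV = 1221 MPa = 1.221e+09 Pa.
Restated in SI base units: W = 1807 N, H = 1.221e+09 Pa, K = 2.617e-06.
Archard volume V = K·W·L/H = 2.617e-06 · 1807 · 970.8 / 1.221e+09 = 3.760e-09 m³.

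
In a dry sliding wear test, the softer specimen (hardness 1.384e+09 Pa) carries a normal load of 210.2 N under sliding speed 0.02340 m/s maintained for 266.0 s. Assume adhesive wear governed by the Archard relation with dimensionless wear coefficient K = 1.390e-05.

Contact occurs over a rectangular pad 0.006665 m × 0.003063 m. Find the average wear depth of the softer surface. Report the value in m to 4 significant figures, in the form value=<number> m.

value=6.437e-07 m

Printed values are rounded, and each operation carries full float precision, and rounded just once to 4 significant digits.
Convert: Path length L = v·t = 0.02340 m/s × 266.0 s = 6.224 m.
Convert: Contact area A = 0.006665 m × 0.003063 m = 2.041e-05 m².
Working in SI base units: W = 210.2 N, H = 1.384e+09 Pa, K = 1.390e-05.
Worn volume V = K·W·L/H = 1.390e-05 · 210.2 · 6.224 / 1.384e+09 = 1.314e-11 m³.
Average depth h = V/A = 1.314e-11 / 2.041e-05 = 6.437e-07 m.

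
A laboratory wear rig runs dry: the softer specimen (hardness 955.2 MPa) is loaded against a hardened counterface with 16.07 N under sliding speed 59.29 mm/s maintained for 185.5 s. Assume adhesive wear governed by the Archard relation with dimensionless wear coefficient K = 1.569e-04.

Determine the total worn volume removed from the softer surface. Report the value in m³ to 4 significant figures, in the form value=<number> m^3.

value=2.903e-11 m^3

Quoted intermediates are rounded — all arithmetic carries full precision — rounded once at the end to four significant figures.
Sliding speed v = 59.29 mm/s = 0.05929 m/s. Distance covered L = v·t = 0.05929 m/s × 185.5 s = 11.00 m.
Hardness H = 955.2 MPa = 9.552e+08 Pa.
Working in SI base units: W = 16.07 N, H = 9.552e+08 Pa, K = 1.569e-04.
Wear volume V = K·W·L/H = 1.569e-04 · 16.07 · 11.00 / 9.552e+08 = 2.903e-11 m³.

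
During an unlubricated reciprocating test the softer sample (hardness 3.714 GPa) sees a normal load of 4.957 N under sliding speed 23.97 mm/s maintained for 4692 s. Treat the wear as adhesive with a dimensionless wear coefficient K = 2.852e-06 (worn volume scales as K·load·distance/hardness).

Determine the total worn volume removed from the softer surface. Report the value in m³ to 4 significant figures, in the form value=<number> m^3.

Displayed values are rounded; the algebra keeps full precision — rounded once at the end: 4 significant figures.
Convert: Sliding speed v = 23.97 mm/s = 0.02397 m/s. Path length L = v·t = 0.02397 m/s × 4692 s = 112.5 m.
Convert: Hardness H = 3.714 GPa = 3.714e+09 Pa.
As SI base values: W = 4.957 N, H = 3.714e+09 Pa, K = 2.852e-06.
Worn volume V = K·W·L/H = 2.852e-06 · 4.957 · 112.5 / 3.714e+09 = 4.281e-13 m³.

value=4.281e-13 m^3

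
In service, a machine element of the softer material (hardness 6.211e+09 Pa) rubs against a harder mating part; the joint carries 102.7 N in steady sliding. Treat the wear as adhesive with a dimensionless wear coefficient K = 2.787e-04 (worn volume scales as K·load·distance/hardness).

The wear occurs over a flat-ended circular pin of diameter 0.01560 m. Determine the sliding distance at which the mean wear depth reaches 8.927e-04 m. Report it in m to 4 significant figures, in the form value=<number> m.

Intermediate values are printed rounded; the algebra carries full float precision; one last rounding to four significant figures.
Convert: Contact area A = π·d²/4 = π·(0.01560 m)²/4 = 1.911e-04 m².
Restated in SI base units: W = 102.7 N, H = 6.211e+09 Pa, K = 2.787e-04.
Wearable volume V_lim = h_lim·A = 8.927e-04 · 1.911e-04 = 1.706e-07 m³.
Thus life L = V_lim·H/(K·W) = 1.706e-07 · 6.211e+09 / (2.787e-04 · 102.7) = 3.703e+04 m.

value=3.703e+04 m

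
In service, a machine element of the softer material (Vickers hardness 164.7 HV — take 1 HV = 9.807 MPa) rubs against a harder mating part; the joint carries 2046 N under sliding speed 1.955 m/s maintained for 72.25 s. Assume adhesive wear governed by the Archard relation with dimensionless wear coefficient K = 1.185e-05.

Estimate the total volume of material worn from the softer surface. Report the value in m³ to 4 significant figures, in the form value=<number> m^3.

value=2.120e-09 m^3

Each operation keeps full float precision — shown intermediates are rounded, and rounded once at the end: 4 significant figures.
Convert: Distance L = v·t = 1.955 m/s × 72.25 s = 141.2 m.
Convert: Hardness H = 164.7 HV × 9.807 MPa/HV = 1615 MPa = 1.615e+09 Pa.
In SI base units: W = 2046 N, H = 1.615e+09 Pa, K = 1.185e-05.
Archard volume V = K·W·L/H = 1.185e-05 · 2046 · 141.2 / 1.615e+09 = 2.120e-09 m³.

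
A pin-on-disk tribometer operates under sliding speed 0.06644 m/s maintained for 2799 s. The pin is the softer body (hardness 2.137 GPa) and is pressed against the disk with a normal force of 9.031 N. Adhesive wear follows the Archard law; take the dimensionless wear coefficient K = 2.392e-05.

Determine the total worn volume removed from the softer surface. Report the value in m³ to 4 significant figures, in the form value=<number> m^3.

The intermediates are shown rounded; all arithmetic holds full precision. Rounded once at the end to four significant digits.
Convert: Path length L = v·t = 0.06644 m/s × 2799 s = 186.0 m.
Convert: Hardness H = 2.137 GPa = 2.137e+09 Pa.
Restated in SI base units: W = 9.031 N, H = 2.137e+09 Pa, K = 2.392e-05.
Apply Archard: V = K·W·L/H = 2.392e-05 · 9.031 · 186.0 / 2.137e+09 = 1.880e-11 m³.

value=1.880e-11 m^3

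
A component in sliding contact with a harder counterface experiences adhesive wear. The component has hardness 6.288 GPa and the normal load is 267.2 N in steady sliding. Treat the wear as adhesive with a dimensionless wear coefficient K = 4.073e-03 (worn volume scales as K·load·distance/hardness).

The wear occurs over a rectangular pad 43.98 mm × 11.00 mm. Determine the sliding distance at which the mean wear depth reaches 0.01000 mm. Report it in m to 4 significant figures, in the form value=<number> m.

value=27.95 m

The intermediates are printed rounded — every step carries full float precision; one last rounding, at four significant figures.
Hardness H = 6.288 GPa = 6.288e+09 Pa.
Pad sides 43.98 mm × 11.00 mm = 0.04398 m × 0.01100 m. Contact area A = 0.04398 m × 0.01100 m = 4.838e-04 m².
Depth limit h_lim = 0.01000 mm = 1.000e-05 m.
Expressed in SI base units: W = 267.2 N, H = 6.288e+09 Pa, K = 4.073e-03.
Wearable volume V_lim = h_lim·A = 1.000e-05 · 4.838e-04 = 4.838e-09 m³.
Life L = V_lim·H/(K·W) = 4.838e-09 · 6.288e+09 / (4.073e-03 · 267.2) = 27.95 m.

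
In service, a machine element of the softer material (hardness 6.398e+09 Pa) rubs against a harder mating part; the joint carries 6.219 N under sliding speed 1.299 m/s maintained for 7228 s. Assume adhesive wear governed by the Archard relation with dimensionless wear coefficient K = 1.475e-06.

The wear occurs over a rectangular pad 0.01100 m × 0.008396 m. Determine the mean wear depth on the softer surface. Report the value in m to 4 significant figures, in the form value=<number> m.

value=1.458e-07 m

Quoted intermediates are rounded, and the algebra keeps exact precision, and rounded just once: 4 significant figures.
Convert: Distance L = v·t = 1.299 m/s × 7228 s = 9389 m.
Convert: Contact area A = 0.01100 m × 0.008396 m = 9.236e-05 m².
In SI base units, W = 6.219 N, H = 6.398e+09 Pa, K = 1.475e-06.
Archard volume V = K·W·L/H = 1.475e-06 · 6.219 · 9389 / 6.398e+09 = 1.346e-11 m³.
Mean depth h = V/A = 1.346e-11 / 9.236e-05 = 1.458e-07 m.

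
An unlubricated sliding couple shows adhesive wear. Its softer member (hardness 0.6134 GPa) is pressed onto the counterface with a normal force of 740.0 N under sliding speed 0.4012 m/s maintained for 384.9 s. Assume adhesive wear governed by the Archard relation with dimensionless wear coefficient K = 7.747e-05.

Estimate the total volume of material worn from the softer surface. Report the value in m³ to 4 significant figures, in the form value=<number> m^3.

All working math keeps full float precision. Intermediates appear rounded. Rounded once at the end, at 4 significant digits.
Path length L = v·t = 0.4012 m/s × 384.9 s = 154.4 m.
Hardness H = 0.6134 GPa = 6.134e+08 Pa.
In SI base units, W = 740.0 N, H = 6.134e+08 Pa, K = 7.747e-05.
Worn volume V = K·W·L/H = 7.747e-05 · 740.0 · 154.4 / 6.134e+08 = 1.443e-08 m³.

value=1.443e-08 m^3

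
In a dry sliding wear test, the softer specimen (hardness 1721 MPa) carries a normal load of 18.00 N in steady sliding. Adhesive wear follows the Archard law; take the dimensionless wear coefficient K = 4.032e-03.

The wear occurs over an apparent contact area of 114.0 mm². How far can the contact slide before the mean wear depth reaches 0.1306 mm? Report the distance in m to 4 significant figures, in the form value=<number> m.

value=353.0 m

The intermediates are printed rounded; all working math carries exact precision; one final rounding: 4 significant figures.
Convert: Hardness H = 1721 MPa = 1.721e+09 Pa.
Convert: Contact area A = 114.0 mm² = 1.140e-04 m².
Convert: Depth limit h_lim = 0.1306 mm = 1.306e-04 m.
As SI base values: W = 18.00 N, H = 1.721e+09 Pa, K = 4.032e-03.
Wearable volume V_lim = h_lim·A = 1.306e-04 · 1.140e-04 = 1.489e-08 m³.
Thus life L = V_lim·H/(K·W) = 1.489e-08 · 1.721e+09 / (4.032e-03 · 18.00) = 353.0 m.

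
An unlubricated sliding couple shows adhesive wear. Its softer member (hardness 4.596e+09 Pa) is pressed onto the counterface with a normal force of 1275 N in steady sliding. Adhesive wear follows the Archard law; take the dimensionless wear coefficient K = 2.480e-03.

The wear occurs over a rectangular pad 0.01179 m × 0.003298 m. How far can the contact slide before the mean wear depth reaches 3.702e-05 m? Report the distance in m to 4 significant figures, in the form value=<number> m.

value=2.092 m

Quoted intermediates are rounded. All working math holds full float precision. Rounded just once, at 4 significant digits.
Convert: Contact area A = 0.01179 m × 0.003298 m = 3.888e-05 m².
SI base units throughout: W = 1275 N, H = 4.596e+09 Pa, K = 2.480e-03.
At the depth limit, V_lim = h_lim·A = 3.702e-05 · 3.888e-05 = 1.439e-09 m³.
So the life L = V_lim·H/(K·W) = 1.439e-09 · 4.596e+09 / (2.480e-03 · 1275) = 2.092 m.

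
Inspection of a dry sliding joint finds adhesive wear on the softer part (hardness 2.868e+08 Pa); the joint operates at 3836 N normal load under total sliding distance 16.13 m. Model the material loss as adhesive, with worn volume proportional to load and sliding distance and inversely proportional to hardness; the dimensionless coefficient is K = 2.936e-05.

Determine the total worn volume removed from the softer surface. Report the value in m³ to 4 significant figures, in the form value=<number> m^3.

All arithmetic carries exact precision; the intermediates are displayed rounded, and a single final rounding: four significant digits.
Expressed in SI base units: W = 3836 N, H = 2.868e+08 Pa, K = 2.936e-05.
Archard relation: V = K·W·L/H = 2.936e-05 · 3836 · 16.13 / 2.868e+08 = 6.334e-09 m³.

value=6.334e-09 m^3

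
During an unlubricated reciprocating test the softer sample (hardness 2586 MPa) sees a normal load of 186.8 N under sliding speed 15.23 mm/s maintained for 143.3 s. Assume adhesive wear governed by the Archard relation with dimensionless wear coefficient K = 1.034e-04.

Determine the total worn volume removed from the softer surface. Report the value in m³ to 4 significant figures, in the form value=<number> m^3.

value=1.630e-11 m^3

The intermediates appear rounded; each operation runs at exact precision — one last rounding to 4 significant figures.
Convert: Sliding speed v = 15.23 mm/s = 0.01523 m/s. The distance L = v·t = 0.01523 m/s × 143.3 s = 2.182 m.
Convert: Hardness H = 2586 MPa = 2.586e+09 Pa.
In SI base units, W = 186.8 N, H = 2.586e+09 Pa, K = 1.034e-04.
Apply Archard: V = K·W·L/H = 1.034e-04 · 186.8 · 2.182 / 2.586e+09 = 1.630e-11 m³.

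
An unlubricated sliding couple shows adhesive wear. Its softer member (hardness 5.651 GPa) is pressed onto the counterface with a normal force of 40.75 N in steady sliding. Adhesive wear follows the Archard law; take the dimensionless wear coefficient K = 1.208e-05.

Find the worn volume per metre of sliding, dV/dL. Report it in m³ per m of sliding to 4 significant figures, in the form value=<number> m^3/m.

value=8.711e-14 m^3/m

Each operation holds full float precision. The intermediates are printed rounded; a single final rounding to 4 significant digits.
Convert: Hardness H = 5.651 GPa = 5.651e+09 Pa.
Expressed in SI base units: W = 40.75 N, H = 5.651e+09 Pa, K = 1.208e-05.
Sliding wear rate dV/dL = K·W/H, so: 1.208e-05 · 40.75 / 5.651e+09 = 8.711e-14 m³/m.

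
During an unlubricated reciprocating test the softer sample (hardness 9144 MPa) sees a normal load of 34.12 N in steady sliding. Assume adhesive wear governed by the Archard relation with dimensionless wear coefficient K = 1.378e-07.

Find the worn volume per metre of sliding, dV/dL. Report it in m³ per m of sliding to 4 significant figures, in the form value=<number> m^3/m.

value=5.142e-16 m^3/m

Printed values are rounded. Every step carries full precision — one last rounding: four significant figures.
Hardness H = 9144 MPa = 9.144e+09 Pa.
In SI base units: W = 34.12 N, H = 9.144e+09 Pa, K = 1.378e-07.
Sliding wear rate dV/dL = K·W/H, per unit distance: 1.378e-07 · 34.12 / 9.144e+09 = 5.142e-16 m³/m.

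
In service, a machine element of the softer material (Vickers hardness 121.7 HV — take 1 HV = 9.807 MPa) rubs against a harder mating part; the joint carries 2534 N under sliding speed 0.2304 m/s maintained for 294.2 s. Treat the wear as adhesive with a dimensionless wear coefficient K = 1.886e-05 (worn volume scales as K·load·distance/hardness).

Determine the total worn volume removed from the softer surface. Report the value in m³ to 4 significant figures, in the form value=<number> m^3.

value=2.714e-09 m^3

The computation maintains exact precision — shown intermediates are rounded. Rounded once at the end: 4 significant figures.
Total distance L = v·t = 0.2304 m/s × 294.2 s = 67.78 m.
Hardness H = 121.7 HV × 9.807 MPa/HV = 1194 MPa = 1.194e+09 Pa.
As SI base values: W = 2534 N, H = 1.194e+09 Pa, K = 1.886e-05.
By Archard's law, V = K·W·L/H = 1.886e-05 · 2534 · 67.78 / 1.194e+09 = 2.714e-09 m³.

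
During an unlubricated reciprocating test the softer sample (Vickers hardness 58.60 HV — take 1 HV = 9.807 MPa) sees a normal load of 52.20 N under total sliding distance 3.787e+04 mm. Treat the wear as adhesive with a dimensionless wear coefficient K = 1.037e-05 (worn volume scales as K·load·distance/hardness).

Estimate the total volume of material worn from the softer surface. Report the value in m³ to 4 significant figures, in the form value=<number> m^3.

Intermediate values are displayed rounded, and all working math holds full precision. Rounded once at the end, at 4 significant figures.
Total distance L = 3.787e+04 mm = 37.87 m.
Hardness H = 58.60 HV × 9.807 MPa/HV = 574.7 MPa = 5.747e+08 Pa.
Working in SI base units: W = 52.20 N, H = 5.747e+08 Pa, K = 1.037e-05.
Archard relation: V = K·W·L/H = 1.037e-05 · 52.20 · 37.87 / 5.747e+08 = 3.567e-11 m³.

value=3.567e-11 m^3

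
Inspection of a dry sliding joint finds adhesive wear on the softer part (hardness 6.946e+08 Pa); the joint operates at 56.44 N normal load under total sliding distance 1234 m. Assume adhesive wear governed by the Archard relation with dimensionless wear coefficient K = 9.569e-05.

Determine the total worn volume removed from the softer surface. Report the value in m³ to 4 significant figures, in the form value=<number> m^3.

value=9.595e-09 m^3

Each operation carries full precision, and intermediate values are shown rounded; a lone final rounding, at 4 significant digits.
As SI base values: W = 56.44 N, H = 6.946e+08 Pa, K = 9.569e-05.
By Archard's law, V = K·W·L/H = 9.569e-05 · 56.44 · 1234 / 6.946e+08 = 9.595e-09 m³.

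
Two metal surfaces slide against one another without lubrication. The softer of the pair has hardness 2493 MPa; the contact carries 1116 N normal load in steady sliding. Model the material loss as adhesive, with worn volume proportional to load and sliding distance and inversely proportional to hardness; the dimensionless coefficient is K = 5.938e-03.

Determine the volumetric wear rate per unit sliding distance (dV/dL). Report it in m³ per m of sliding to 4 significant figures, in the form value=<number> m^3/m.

value=2.658e-09 m^3/m

All working math maintains full precision. Printed values are rounded. Rounded just once, at four significant digits.
Convert: Hardness H = 2493 MPa = 2.493e+09 Pa.
Restated in SI base units: W = 1116 N, H = 2.493e+09 Pa, K = 5.938e-03.
The wear rate dV/dL = K·W/H (no L dependence): 5.938e-03 · 1116 / 2.493e+09 = 2.658e-09 m³/m.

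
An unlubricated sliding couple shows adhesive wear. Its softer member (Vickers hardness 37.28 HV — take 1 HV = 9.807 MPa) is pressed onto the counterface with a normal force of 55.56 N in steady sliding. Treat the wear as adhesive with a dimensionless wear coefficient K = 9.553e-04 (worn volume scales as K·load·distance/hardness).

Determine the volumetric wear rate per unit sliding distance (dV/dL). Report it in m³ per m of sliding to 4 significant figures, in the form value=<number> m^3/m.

value=1.452e-10 m^3/m

Every step carries exact precision, and the intermediates appear rounded — one last rounding, at 4 significant figures.
Convert: Hardness H = 37.28 HV × 9.807 MPa/HV = 365.6 MPa = 3.656e+08 Pa.
Restated in SI base units: W = 55.56 N, H = 3.656e+08 Pa, K = 9.553e-04.
Sliding wear rate dV/dL = K·W/H: 9.553e-04 · 55.56 / 3.656e+08 = 1.452e-10 m³/m.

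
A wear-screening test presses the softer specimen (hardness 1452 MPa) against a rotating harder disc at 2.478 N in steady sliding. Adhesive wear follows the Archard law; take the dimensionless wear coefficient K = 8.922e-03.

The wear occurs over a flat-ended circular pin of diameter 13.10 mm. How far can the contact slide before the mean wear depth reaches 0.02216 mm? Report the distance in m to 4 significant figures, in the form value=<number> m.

Intermediate values are shown rounded, and each operation keeps exact precision. Rounded just once to 4 significant figures.
Convert: Hardness H = 1452 MPa = 1.452e+09 Pa.
Convert: Pin diameter d = 13.10 mm = 0.01310 m. Contact area A = π·d²/4 = π·(0.01310 m)²/4 = 1.348e-04 m².
Convert: Depth limit h_lim = 0.02216 mm = 2.216e-05 m.
In SI base units, W = 2.478 N, H = 1.452e+09 Pa, K = 8.922e-03.
Volume at the limit: V_lim = h_lim·A = 2.216e-05 · 1.348e-04 = 2.987e-09 m³.
So the life L = V_lim·H/(K·W) = 2.987e-09 · 1.452e+09 / (8.922e-03 · 2.478) = 196.2 m.

value=196.2 m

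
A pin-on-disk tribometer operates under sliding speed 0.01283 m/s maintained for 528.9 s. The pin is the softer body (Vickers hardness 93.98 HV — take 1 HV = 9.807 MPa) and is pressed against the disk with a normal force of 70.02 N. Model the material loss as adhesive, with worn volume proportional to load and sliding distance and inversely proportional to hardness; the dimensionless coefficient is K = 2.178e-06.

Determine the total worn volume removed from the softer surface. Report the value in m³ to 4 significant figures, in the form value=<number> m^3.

value=1.123e-12 m^3

Intermediates appear rounded. The computation keeps full float precision — a single final rounding, at 4 significant figures.
Convert: Total distance L = v·t = 0.01283 m/s × 528.9 s = 6.786 m.
Convert: Hardness H = 93.98 HV × 9.807 MPa/HV = 921.7 MPa = 9.217e+08 Pa.
SI base units throughout: W = 70.02 N, H = 9.217e+08 Pa, K = 2.178e-06.
Worn volume V = K·W·L/H = 2.178e-06 · 70.02 · 6.786 / 9.217e+08 = 1.123e-12 m³.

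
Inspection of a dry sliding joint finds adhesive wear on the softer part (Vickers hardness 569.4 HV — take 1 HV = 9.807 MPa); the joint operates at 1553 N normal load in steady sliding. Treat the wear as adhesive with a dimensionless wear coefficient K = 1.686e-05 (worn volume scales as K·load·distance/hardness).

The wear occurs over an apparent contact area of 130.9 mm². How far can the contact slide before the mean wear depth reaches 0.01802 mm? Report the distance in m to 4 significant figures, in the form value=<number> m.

The intermediates are printed rounded. Each operation keeps full float precision, and rounded just once, at four significant figures.
Hardness H = 569.4 HV × 9.807 MPa/HV = 5584 MPa = 5.584e+09 Pa.
Contact area A = 130.9 mm² = 1.309e-04 m².
Depth limit h_lim = 0.01802 mm = 1.802e-05 m.
Restated in SI base units: W = 1553 N, H = 5.584e+09 Pa, K = 1.686e-05.
Wearable volume V_lim = h_lim·A = 1.802e-05 · 1.309e-04 = 2.359e-09 m³.
Life L = V_lim·H/(K·W) = 2.359e-09 · 5.584e+09 / (1.686e-05 · 1553) = 503.1 m.

value=503.1 m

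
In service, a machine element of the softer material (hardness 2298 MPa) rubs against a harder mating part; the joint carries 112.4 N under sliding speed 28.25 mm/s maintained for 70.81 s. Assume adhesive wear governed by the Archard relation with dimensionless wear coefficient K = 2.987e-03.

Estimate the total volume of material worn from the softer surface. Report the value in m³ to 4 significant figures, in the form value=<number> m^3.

Intermediate values are printed rounded. Each operation holds full precision, and rounded once at the end, at 4 significant digits.
Convert: Sliding speed v = 28.25 mm/s = 0.02825 m/s. Path length L = v·t = 0.02825 m/s × 70.81 s = 2.000 m.
Convert: Hardness H = 2298 MPa = 2.298e+09 Pa.
As SI base values: W = 112.4 N, H = 2.298e+09 Pa, K = 2.987e-03.
The Archard volume V = K·W·L/H = 2.987e-03 · 112.4 · 2.000 / 2.298e+09 = 2.923e-10 m³.

value=2.923e-10 m^3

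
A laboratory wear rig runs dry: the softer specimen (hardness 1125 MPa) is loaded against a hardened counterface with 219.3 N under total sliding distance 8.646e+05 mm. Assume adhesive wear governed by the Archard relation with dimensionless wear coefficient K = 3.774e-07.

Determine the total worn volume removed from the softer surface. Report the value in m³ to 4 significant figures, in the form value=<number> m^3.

All working math holds full precision. The intermediates are printed rounded; one final rounding to four significant digits.
Path length L = 8.646e+05 mm = 864.6 m.
Hardness H = 1125 MPa = 1.125e+09 Pa.
Restated in SI base units: W = 219.3 N, H = 1.125e+09 Pa, K = 3.774e-07.
Volume removed: V = K·W·L/H = 3.774e-07 · 219.3 · 864.6 / 1.125e+09 = 6.361e-11 m³.

value=6.361e-11 m^3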